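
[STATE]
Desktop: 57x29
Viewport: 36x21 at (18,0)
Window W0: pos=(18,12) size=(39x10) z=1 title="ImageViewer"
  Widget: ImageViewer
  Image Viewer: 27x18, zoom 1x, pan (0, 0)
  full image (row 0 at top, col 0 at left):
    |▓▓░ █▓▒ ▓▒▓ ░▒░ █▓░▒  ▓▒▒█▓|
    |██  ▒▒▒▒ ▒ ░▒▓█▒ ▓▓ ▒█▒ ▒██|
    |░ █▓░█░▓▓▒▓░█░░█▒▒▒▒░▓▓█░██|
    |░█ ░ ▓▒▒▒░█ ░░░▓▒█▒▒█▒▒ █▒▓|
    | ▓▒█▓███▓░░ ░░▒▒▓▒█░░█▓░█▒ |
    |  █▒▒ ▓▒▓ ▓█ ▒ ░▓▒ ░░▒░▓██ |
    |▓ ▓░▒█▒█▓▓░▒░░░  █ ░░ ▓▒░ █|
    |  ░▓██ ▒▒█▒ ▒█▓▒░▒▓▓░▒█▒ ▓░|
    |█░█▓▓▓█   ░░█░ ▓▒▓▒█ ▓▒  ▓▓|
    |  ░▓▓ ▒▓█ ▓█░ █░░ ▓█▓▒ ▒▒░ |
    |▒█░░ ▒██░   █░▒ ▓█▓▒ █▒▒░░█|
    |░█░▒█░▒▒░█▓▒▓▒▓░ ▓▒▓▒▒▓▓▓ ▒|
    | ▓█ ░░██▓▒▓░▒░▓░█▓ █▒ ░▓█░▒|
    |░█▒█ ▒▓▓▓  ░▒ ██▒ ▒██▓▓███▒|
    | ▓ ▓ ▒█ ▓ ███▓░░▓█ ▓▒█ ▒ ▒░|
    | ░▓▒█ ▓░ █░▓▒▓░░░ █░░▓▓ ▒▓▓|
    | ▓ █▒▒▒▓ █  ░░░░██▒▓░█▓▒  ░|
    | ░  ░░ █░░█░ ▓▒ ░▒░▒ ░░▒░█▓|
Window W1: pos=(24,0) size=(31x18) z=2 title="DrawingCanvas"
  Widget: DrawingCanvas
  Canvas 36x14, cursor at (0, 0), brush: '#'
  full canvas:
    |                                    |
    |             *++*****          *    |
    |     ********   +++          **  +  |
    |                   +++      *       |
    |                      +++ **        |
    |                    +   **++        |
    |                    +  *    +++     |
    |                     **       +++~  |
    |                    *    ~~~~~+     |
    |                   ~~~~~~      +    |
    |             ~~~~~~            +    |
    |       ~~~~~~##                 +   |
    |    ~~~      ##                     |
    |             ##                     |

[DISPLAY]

      ┏━━━━━━━━━━━━━━━━━━━━━━━━━━━━━
      ┃ DrawingCanvas               
      ┠─────────────────────────────
      ┃+                            
      ┃             *++*****        
      ┃     ********   +++          
      ┃                   +++      *
      ┃                      +++ ** 
      ┃                    +   **++ 
      ┃                    +  *    +
      ┃                     **      
      ┃                    *    ~~~~
┏━━━━━┃                   ~~~~~~    
┃ Imag┃             ~~~~~~          
┠─────┃       ~~~~~~##              
┃▓▓░ █┃    ~~~      ##              
┃██  ▒┃             ##              
┃░ █▓░┗━━━━━━━━━━━━━━━━━━━━━━━━━━━━━
┃░█ ░ ▓▒▒▒░█ ░░░▓▒█▒▒█▒▒ █▒▓        
┃ ▓▒█▓███▓░░ ░░▒▒▓▒█░░█▓░█▒         
┃  █▒▒ ▓▒▓ ▓█ ▒ ░▓▒ ░░▒░▓██         


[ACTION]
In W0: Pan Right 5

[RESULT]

      ┏━━━━━━━━━━━━━━━━━━━━━━━━━━━━━
      ┃ DrawingCanvas               
      ┠─────────────────────────────
      ┃+                            
      ┃             *++*****        
      ┃     ********   +++          
      ┃                   +++      *
      ┃                      +++ ** 
      ┃                    +   **++ 
      ┃                    +  *    +
      ┃                     **      
      ┃                    *    ~~~~
┏━━━━━┃                   ~~~~~~    
┃ Imag┃             ~~~~~~          
┠─────┃       ~~~~~~##              
┃▓▒ ▓▒┃    ~~~      ##              
┃▒▒▒ ▒┃             ##              
┃█░▓▓▒┗━━━━━━━━━━━━━━━━━━━━━━━━━━━━━
┃▓▒▒▒░█ ░░░▓▒█▒▒█▒▒ █▒▓             
┃███▓░░ ░░▒▒▓▒█░░█▓░█▒              
┃ ▓▒▓ ▓█ ▒ ░▓▒ ░░▒░▓██              


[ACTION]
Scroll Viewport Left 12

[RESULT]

                  ┏━━━━━━━━━━━━━━━━━
                  ┃ DrawingCanvas   
                  ┠─────────────────
                  ┃+                
                  ┃             *++*
                  ┃     ********   +
                  ┃                 
                  ┃                 
                  ┃                 
                  ┃                 
                  ┃                 
                  ┃                 
            ┏━━━━━┃                 
            ┃ Imag┃             ~~~~
            ┠─────┃       ~~~~~~##  
            ┃▓▒ ▓▒┃    ~~~      ##  
            ┃▒▒▒ ▒┃             ##  
            ┃█░▓▓▒┗━━━━━━━━━━━━━━━━━
            ┃▓▒▒▒░█ ░░░▓▒█▒▒█▒▒ █▒▓ 
            ┃███▓░░ ░░▒▒▓▒█░░█▓░█▒  
            ┃ ▓▒▓ ▓█ ▒ ░▓▒ ░░▒░▓██  


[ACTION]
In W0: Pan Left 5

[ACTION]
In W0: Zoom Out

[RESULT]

                  ┏━━━━━━━━━━━━━━━━━
                  ┃ DrawingCanvas   
                  ┠─────────────────
                  ┃+                
                  ┃             *++*
                  ┃     ********   +
                  ┃                 
                  ┃                 
                  ┃                 
                  ┃                 
                  ┃                 
                  ┃                 
            ┏━━━━━┃                 
            ┃ Imag┃             ~~~~
            ┠─────┃       ~~~~~~##  
            ┃▓▓░ █┃    ~~~      ##  
            ┃██  ▒┃             ##  
            ┃░ █▓░┗━━━━━━━━━━━━━━━━━
            ┃░█ ░ ▓▒▒▒░█ ░░░▓▒█▒▒█▒▒
            ┃ ▓▒█▓███▓░░ ░░▒▒▓▒█░░█▓
            ┃  █▒▒ ▓▒▓ ▓█ ▒ ░▓▒ ░░▒░


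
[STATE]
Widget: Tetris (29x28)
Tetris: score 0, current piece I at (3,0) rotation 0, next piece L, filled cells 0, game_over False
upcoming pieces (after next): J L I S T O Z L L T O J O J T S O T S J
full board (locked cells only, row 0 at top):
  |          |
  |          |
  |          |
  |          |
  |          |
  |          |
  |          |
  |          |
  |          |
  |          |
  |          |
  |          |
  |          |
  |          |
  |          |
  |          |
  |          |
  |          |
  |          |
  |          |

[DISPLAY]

   ████   │Next:             
          │  ▒               
          │▒▒▒               
          │                  
          │                  
          │                  
          │Score:            
          │0                 
          │                  
          │                  
          │                  
          │                  
          │                  
          │                  
          │                  
          │                  
          │                  
          │                  
          │                  
          │                  
          │                  
          │                  
          │                  
          │                  
          │                  
          │                  
          │                  
          │                  


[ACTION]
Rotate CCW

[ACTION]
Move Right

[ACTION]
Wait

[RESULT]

          │Next:             
    █     │  ▒               
    █     │▒▒▒               
    █     │                  
    █     │                  
          │                  
          │Score:            
          │0                 
          │                  
          │                  
          │                  
          │                  
          │                  
          │                  
          │                  
          │                  
          │                  
          │                  
          │                  
          │                  
          │                  
          │                  
          │                  
          │                  
          │                  
          │                  
          │                  
          │                  


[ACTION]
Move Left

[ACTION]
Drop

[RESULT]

          │Next:             
          │  ▒               
   █      │▒▒▒               
   █      │                  
   █      │                  
   █      │                  
          │Score:            
          │0                 
          │                  
          │                  
          │                  
          │                  
          │                  
          │                  
          │                  
          │                  
          │                  
          │                  
          │                  
          │                  
          │                  
          │                  
          │                  
          │                  
          │                  
          │                  
          │                  
          │                  


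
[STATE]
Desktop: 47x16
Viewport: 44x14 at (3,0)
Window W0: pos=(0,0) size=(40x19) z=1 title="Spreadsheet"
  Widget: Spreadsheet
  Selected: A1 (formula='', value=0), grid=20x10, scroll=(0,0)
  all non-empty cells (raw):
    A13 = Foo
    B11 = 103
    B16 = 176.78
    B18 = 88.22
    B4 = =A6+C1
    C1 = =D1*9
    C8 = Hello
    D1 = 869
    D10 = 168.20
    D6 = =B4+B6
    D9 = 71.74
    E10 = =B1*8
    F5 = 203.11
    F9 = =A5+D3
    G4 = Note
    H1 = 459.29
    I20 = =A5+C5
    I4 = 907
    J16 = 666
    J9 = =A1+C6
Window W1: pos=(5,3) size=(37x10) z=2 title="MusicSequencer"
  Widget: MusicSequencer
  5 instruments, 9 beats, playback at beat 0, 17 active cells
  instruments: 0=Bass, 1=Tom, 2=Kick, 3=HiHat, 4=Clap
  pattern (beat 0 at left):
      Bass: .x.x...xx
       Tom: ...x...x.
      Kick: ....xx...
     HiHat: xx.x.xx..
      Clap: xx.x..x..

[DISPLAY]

━━━━━━━━━━━━━━━━━━━━━━━━━━━━━━━━━━━━┓       
preadsheet                          ┃       
────────────────────────────────────┨       
: ┏━━━━━━━━━━━━━━━━━━━━━━━━━━━━━━━━━━━┓     
  ┃ MusicSequencer                    ┃     
--┠───────────────────────────────────┨     
1 ┃      ▼12345678                    ┃     
2 ┃  Bass·█·█···██                    ┃     
3 ┃   Tom···█···█·                    ┃     
4 ┃  Kick····██···                    ┃     
5 ┃ HiHat██·█·██··                    ┃     
6 ┃  Clap██·█··█··                    ┃     
7 ┗━━━━━━━━━━━━━━━━━━━━━━━━━━━━━━━━━━━┛     
8        0       0Hello          0  ┃       


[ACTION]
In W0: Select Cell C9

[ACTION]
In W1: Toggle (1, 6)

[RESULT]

━━━━━━━━━━━━━━━━━━━━━━━━━━━━━━━━━━━━┓       
preadsheet                          ┃       
────────────────────────────────────┨       
: ┏━━━━━━━━━━━━━━━━━━━━━━━━━━━━━━━━━━━┓     
  ┃ MusicSequencer                    ┃     
--┠───────────────────────────────────┨     
1 ┃      ▼12345678                    ┃     
2 ┃  Bass·█·█···██                    ┃     
3 ┃   Tom···█··██·                    ┃     
4 ┃  Kick····██···                    ┃     
5 ┃ HiHat██·█·██··                    ┃     
6 ┃  Clap██·█··█··                    ┃     
7 ┗━━━━━━━━━━━━━━━━━━━━━━━━━━━━━━━━━━━┛     
8        0       0Hello          0  ┃       


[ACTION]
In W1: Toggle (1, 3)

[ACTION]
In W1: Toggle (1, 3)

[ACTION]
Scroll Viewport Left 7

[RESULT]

┏━━━━━━━━━━━━━━━━━━━━━━━━━━━━━━━━━━━━━━┓    
┃ Spreadsheet                          ┃    
┠──────────────────────────────────────┨    
┃C9: ┏━━━━━━━━━━━━━━━━━━━━━━━━━━━━━━━━━━━┓  
┃    ┃ MusicSequencer                    ┃  
┃----┠───────────────────────────────────┨  
┃  1 ┃      ▼12345678                    ┃  
┃  2 ┃  Bass·█·█···██                    ┃  
┃  3 ┃   Tom···█··██·                    ┃  
┃  4 ┃  Kick····██···                    ┃  
┃  5 ┃ HiHat██·█·██··                    ┃  
┃  6 ┃  Clap██·█··█··                    ┃  
┃  7 ┗━━━━━━━━━━━━━━━━━━━━━━━━━━━━━━━━━━━┛  
┃  8        0       0Hello          0  ┃    


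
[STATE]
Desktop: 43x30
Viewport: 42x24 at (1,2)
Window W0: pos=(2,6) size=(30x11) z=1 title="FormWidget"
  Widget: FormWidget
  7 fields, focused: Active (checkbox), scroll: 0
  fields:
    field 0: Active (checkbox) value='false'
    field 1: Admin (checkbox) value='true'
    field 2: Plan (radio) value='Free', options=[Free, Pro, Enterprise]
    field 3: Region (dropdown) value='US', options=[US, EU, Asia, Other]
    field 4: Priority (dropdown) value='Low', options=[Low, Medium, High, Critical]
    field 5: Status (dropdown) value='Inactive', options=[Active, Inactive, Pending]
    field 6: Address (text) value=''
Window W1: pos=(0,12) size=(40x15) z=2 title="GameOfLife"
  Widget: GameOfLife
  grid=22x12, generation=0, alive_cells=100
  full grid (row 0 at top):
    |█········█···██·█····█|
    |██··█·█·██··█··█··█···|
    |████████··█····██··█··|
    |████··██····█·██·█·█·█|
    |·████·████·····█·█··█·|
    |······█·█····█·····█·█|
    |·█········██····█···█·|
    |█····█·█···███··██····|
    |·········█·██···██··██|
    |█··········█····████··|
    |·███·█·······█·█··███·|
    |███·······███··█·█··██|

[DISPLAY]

                                          
                                          
                                          
                                          
 ┏━━━━━━━━━━━━━━━━━━━━━━━━━━━━┓           
 ┃ FormWidget                 ┃           
 ┠────────────────────────────┨           
 ┃> Active:     [ ]           ┃           
 ┃  Admin:      [x]           ┃           
 ┃  Plan:       (●) Free  ( ) ┃           
━━━━━━━━━━━━━━━━━━━━━━━━━━━━━━━━━━━━━━┓   
 GameOfLife                           ┃   
──────────────────────────────────────┨   
Gen: 0                                ┃   
██··█·█·██··█··█··█···                ┃   
████████··█····██··█··                ┃   
████··██····█·██·█·█·█                ┃   
·████·████·····█·█··█·                ┃   
······█·█····█·····█·█                ┃   
·█········██····█···█·                ┃   
█····█·█···███··██····                ┃   
·········█·██···██··██                ┃   
█··········█····████··                ┃   
·███·█·······█·█··███·                ┃   


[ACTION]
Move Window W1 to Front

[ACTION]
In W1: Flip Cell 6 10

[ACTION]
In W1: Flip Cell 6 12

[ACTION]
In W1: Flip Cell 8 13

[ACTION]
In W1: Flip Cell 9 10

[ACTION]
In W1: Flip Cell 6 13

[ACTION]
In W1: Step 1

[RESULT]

                                          
                                          
                                          
                                          
 ┏━━━━━━━━━━━━━━━━━━━━━━━━━━━━┓           
 ┃ FormWidget                 ┃           
 ┠────────────────────────────┨           
 ┃> Active:     [ ]           ┃           
 ┃  Admin:      [x]           ┃           
 ┃  Plan:       (●) Free  ( ) ┃           
━━━━━━━━━━━━━━━━━━━━━━━━━━━━━━━━━━━━━━┓   
 GameOfLife                           ┃   
──────────────────────────────────────┨   
Gen: 1                                ┃   
····█·█·███··█···█····                ┃   
·········█·█·█···█·██·                ┃   
·········█····█··█·█··                ┃   
█···█····█···█·█···█·█                ┃   
·█·█·██·██···██·█··█·█                ┃   
······██···█··█·██··█·                ┃   
··············██····██                ┃   
·············█·█···██·                ┃   
·██·······██·███·····█                ┃   
···█··········██·····█                ┃   


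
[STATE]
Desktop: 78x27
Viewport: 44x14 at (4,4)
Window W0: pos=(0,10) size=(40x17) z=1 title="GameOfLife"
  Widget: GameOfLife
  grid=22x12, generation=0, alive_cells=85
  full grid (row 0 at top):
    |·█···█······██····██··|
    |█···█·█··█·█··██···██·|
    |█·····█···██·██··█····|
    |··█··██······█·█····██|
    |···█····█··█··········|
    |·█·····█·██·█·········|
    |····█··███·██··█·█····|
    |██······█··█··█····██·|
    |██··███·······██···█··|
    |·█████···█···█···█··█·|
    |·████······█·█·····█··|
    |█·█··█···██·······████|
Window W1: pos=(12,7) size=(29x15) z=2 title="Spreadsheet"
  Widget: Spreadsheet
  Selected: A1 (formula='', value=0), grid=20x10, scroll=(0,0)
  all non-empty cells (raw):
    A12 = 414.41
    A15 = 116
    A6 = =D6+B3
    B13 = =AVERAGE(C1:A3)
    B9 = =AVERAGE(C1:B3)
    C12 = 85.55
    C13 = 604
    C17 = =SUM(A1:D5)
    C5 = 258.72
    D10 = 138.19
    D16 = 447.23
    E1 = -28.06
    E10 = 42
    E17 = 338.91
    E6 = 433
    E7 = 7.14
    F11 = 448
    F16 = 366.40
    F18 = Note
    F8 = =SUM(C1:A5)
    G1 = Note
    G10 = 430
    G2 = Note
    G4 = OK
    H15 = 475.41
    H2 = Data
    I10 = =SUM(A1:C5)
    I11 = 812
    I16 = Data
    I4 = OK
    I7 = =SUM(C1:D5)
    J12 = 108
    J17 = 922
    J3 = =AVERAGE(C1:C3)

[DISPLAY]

                                            
                                            
                                            
        ┏━━━━━━━━━━━━━━━━━━━━━━━━━━━┓       
        ┃ Spreadsheet               ┃       
        ┠───────────────────────────┨       
━━━━━━━━┃A1:                        ┃       
meOfLife┃       A       B       C   ┃       
────────┃---------------------------┃       
: 0     ┃  1      [0]       0       ┃       
··█·····┃  2        0       0       ┃       
·█·█··█·┃  3        0       0       ┃       
···█···█┃  4        0       0       ┃       
··██····┃  5        0       0  258.7┃       


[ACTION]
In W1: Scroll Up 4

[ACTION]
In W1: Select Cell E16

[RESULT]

                                            
                                            
                                            
        ┏━━━━━━━━━━━━━━━━━━━━━━━━━━━┓       
        ┃ Spreadsheet               ┃       
        ┠───────────────────────────┨       
━━━━━━━━┃E16:                       ┃       
meOfLife┃       A       B       C   ┃       
────────┃---------------------------┃       
: 0     ┃  1        0       0       ┃       
··█·····┃  2        0       0       ┃       
·█·█··█·┃  3        0       0       ┃       
···█···█┃  4        0       0       ┃       
··██····┃  5        0       0  258.7┃       


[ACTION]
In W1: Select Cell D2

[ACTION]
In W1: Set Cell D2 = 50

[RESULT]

                                            
                                            
                                            
        ┏━━━━━━━━━━━━━━━━━━━━━━━━━━━┓       
        ┃ Spreadsheet               ┃       
        ┠───────────────────────────┨       
━━━━━━━━┃D2: 50                     ┃       
meOfLife┃       A       B       C   ┃       
────────┃---------------------------┃       
: 0     ┃  1        0       0       ┃       
··█·····┃  2        0       0       ┃       
·█·█··█·┃  3        0       0       ┃       
···█···█┃  4        0       0       ┃       
··██····┃  5        0       0  258.7┃       


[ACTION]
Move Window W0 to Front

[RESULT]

                                            
                                            
                                            
        ┏━━━━━━━━━━━━━━━━━━━━━━━━━━━┓       
        ┃ Spreadsheet               ┃       
        ┠───────────────────────────┨       
━━━━━━━━━━━━━━━━━━━━━━━━━━━━━━━━━━━┓┃       
meOfLife                           ┃┃       
───────────────────────────────────┨┃       
: 0                                ┃┃       
··█······██····██··                ┃┃       
·█·█··█·█··██···██·                ┃┃       
···█···██·██··█····                ┃┃       
··██······█·█····██                ┃┃       


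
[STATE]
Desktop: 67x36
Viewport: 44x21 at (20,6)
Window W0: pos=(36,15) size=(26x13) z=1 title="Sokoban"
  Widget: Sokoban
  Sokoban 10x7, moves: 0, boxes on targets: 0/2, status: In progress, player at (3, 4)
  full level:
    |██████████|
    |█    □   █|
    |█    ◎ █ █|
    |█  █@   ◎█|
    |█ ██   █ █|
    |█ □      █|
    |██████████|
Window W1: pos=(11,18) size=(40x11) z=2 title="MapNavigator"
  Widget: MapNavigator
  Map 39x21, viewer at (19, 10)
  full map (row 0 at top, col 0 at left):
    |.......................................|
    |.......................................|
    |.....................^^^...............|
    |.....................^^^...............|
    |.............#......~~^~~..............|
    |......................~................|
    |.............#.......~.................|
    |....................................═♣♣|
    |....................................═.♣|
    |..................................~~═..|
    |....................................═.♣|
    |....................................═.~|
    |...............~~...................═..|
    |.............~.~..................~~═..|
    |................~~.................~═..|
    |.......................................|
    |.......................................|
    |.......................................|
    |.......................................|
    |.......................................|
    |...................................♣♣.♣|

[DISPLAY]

                                            
                                            
                                            
                                            
                                            
                                            
                                            
                                            
                                            
                ┏━━━━━━━━━━━━━━━━━━━━━━━━┓  
                ┃ Sokoban                ┃  
                ┠────────────────────────┨  
━━━━━━━━━━━━━━━━━━━━━━━━━━━━━━┓          ┃  
gator                         ┃          ┃  
──────────────────────────────┨          ┃  
............................═♣┃          ┃  
............................═.┃          ┃  
..........................~~═.┃          ┃  
...........@................═.┃          ┃  
............................═.┃          ┃  
.......~~...................═.┃          ┃  


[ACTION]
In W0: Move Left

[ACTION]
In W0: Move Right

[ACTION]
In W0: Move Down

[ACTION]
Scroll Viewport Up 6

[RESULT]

                                            
                                            
                                            
                                            
                                            
                                            
                                            
                                            
                                            
                                            
                                            
                                            
                                            
                                            
                                            
                ┏━━━━━━━━━━━━━━━━━━━━━━━━┓  
                ┃ Sokoban                ┃  
                ┠────────────────────────┨  
━━━━━━━━━━━━━━━━━━━━━━━━━━━━━━┓          ┃  
gator                         ┃          ┃  
──────────────────────────────┨          ┃  


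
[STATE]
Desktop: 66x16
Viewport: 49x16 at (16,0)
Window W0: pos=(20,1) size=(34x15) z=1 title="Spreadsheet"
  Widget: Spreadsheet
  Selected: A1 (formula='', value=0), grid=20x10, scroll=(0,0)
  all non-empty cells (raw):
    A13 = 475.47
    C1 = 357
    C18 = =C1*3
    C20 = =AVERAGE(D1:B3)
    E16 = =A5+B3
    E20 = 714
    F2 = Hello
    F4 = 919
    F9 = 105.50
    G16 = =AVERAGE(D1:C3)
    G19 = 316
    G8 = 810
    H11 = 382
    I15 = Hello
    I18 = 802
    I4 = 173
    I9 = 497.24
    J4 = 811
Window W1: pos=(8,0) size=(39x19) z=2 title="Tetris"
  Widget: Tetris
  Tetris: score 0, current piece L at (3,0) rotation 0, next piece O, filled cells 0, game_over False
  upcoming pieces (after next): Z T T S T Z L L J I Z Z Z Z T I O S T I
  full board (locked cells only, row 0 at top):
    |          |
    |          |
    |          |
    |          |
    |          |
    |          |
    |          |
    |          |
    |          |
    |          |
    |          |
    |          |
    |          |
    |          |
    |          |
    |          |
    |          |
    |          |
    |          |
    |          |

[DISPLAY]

━━━━━━━━━━━━━━━━━━━━━━━━━━━━━━┓                  
                              ┃━━━━━━┓           
──────────────────────────────┨      ┃           
   │Next:                     ┃──────┨           
   │▓▓                        ┃      ┃           
   │▓▓                        ┃     D┃           
   │                          ┃------┃           
   │                          ┃57    ┃           
   │                          ┃ 0    ┃           
   │Score:                    ┃ 0    ┃           
   │0                         ┃ 0    ┃           
   │                          ┃ 0    ┃           
   │                          ┃ 0    ┃           
   │                          ┃ 0    ┃           
   │                          ┃ 0    ┃           
   │                          ┃━━━━━━┛           


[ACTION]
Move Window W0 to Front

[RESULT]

━━━━━━━━━━━━━━━━━━━━━━━━━━━━━━┓                  
    ┏━━━━━━━━━━━━━━━━━━━━━━━━━━━━━━━━┓           
────┃ Spreadsheet                    ┃           
   │┠────────────────────────────────┨           
   │┃A1:                             ┃           
   │┃       A       B       C       D┃           
   │┃--------------------------------┃           
   │┃  1      [0]       0     357    ┃           
   │┃  2        0       0       0    ┃           
   │┃  3        0       0       0    ┃           
   │┃  4        0       0       0    ┃           
   │┃  5        0       0       0    ┃           
   │┃  6        0       0       0    ┃           
   │┃  7        0       0       0    ┃           
   │┃  8        0       0       0    ┃           
   │┗━━━━━━━━━━━━━━━━━━━━━━━━━━━━━━━━┛           


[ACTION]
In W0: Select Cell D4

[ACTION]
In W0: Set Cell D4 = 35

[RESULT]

━━━━━━━━━━━━━━━━━━━━━━━━━━━━━━┓                  
    ┏━━━━━━━━━━━━━━━━━━━━━━━━━━━━━━━━┓           
────┃ Spreadsheet                    ┃           
   │┠────────────────────────────────┨           
   │┃D4: 35                          ┃           
   │┃       A       B       C       D┃           
   │┃--------------------------------┃           
   │┃  1        0       0     357    ┃           
   │┃  2        0       0       0    ┃           
   │┃  3        0       0       0    ┃           
   │┃  4        0       0       0    ┃           
   │┃  5        0       0       0    ┃           
   │┃  6        0       0       0    ┃           
   │┃  7        0       0       0    ┃           
   │┃  8        0       0       0    ┃           
   │┗━━━━━━━━━━━━━━━━━━━━━━━━━━━━━━━━┛           


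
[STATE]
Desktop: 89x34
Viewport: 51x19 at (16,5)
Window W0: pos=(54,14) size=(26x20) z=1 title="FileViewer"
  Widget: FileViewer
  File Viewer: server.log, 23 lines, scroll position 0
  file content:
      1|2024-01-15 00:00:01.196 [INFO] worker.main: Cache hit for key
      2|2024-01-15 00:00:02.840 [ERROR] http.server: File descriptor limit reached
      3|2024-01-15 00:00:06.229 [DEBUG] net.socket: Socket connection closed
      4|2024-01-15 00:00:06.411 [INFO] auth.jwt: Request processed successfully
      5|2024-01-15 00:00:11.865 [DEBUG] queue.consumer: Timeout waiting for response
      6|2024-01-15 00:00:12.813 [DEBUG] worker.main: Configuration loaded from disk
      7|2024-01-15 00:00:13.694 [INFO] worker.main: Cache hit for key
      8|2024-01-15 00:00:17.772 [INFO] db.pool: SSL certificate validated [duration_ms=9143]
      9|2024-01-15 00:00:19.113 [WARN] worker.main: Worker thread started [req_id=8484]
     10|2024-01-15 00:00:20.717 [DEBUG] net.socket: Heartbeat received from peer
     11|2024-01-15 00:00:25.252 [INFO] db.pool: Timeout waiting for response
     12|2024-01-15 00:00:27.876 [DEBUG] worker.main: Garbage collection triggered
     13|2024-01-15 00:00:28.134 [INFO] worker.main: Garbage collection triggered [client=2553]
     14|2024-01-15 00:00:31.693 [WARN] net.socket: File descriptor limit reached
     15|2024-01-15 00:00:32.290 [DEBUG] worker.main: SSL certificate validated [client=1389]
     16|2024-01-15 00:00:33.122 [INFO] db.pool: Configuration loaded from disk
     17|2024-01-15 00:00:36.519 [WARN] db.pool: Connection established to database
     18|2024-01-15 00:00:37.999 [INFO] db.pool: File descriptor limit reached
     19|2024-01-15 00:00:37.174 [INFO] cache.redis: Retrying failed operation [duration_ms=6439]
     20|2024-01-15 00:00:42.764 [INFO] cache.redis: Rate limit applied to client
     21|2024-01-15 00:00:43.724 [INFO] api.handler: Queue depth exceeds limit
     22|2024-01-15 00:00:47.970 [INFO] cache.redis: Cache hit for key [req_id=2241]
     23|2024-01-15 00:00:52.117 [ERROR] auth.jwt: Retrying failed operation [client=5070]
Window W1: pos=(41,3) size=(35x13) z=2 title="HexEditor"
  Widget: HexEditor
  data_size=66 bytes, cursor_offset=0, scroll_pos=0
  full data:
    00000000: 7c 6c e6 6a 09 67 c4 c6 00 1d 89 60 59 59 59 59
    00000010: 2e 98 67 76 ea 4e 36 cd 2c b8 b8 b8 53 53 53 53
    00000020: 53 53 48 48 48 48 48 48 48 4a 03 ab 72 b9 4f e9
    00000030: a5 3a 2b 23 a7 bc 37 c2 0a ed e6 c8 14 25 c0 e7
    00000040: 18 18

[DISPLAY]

                         ┠─────────────────────────
                         ┃00000000  7C 6c e6 6a 09 
                         ┃00000010  2e 98 67 76 ea 
                         ┃00000020  53 53 48 48 48 
                         ┃00000030  a5 3a 2b 23 a7 
                         ┃00000040  18 18          
                         ┃                         
                         ┃                         
                         ┃                         
                         ┃                         
                         ┗━━━━━━━━━━━━━━━━━━━━━━━━━
                                      ┠────────────
                                      ┃2024-01-15 0
                                      ┃2024-01-15 0
                                      ┃2024-01-15 0
                                      ┃2024-01-15 0
                                      ┃2024-01-15 0
                                      ┃2024-01-15 0
                                      ┃2024-01-15 0


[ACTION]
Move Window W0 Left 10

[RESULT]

                         ┠─────────────────────────
                         ┃00000000  7C 6c e6 6a 09 
                         ┃00000010  2e 98 67 76 ea 
                         ┃00000020  53 53 48 48 48 
                         ┃00000030  a5 3a 2b 23 a7 
                         ┃00000040  18 18          
                         ┃                         
                         ┃                         
                         ┃                         
                         ┃                         
                         ┗━━━━━━━━━━━━━━━━━━━━━━━━━
                            ┠──────────────────────
                            ┃2024-01-15 00:00:01.19
                            ┃2024-01-15 00:00:02.84
                            ┃2024-01-15 00:00:06.22
                            ┃2024-01-15 00:00:06.41
                            ┃2024-01-15 00:00:11.86
                            ┃2024-01-15 00:00:12.81
                            ┃2024-01-15 00:00:13.69


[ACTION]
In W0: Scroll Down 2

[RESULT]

                         ┠─────────────────────────
                         ┃00000000  7C 6c e6 6a 09 
                         ┃00000010  2e 98 67 76 ea 
                         ┃00000020  53 53 48 48 48 
                         ┃00000030  a5 3a 2b 23 a7 
                         ┃00000040  18 18          
                         ┃                         
                         ┃                         
                         ┃                         
                         ┃                         
                         ┗━━━━━━━━━━━━━━━━━━━━━━━━━
                            ┠──────────────────────
                            ┃2024-01-15 00:00:06.22
                            ┃2024-01-15 00:00:06.41
                            ┃2024-01-15 00:00:11.86
                            ┃2024-01-15 00:00:12.81
                            ┃2024-01-15 00:00:13.69
                            ┃2024-01-15 00:00:17.77
                            ┃2024-01-15 00:00:19.11


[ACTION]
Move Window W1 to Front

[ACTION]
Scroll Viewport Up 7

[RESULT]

                                                   
                                                   
                                                   
                         ┏━━━━━━━━━━━━━━━━━━━━━━━━━
                         ┃ HexEditor               
                         ┠─────────────────────────
                         ┃00000000  7C 6c e6 6a 09 
                         ┃00000010  2e 98 67 76 ea 
                         ┃00000020  53 53 48 48 48 
                         ┃00000030  a5 3a 2b 23 a7 
                         ┃00000040  18 18          
                         ┃                         
                         ┃                         
                         ┃                         
                         ┃                         
                         ┗━━━━━━━━━━━━━━━━━━━━━━━━━
                            ┠──────────────────────
                            ┃2024-01-15 00:00:06.22
                            ┃2024-01-15 00:00:06.41
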